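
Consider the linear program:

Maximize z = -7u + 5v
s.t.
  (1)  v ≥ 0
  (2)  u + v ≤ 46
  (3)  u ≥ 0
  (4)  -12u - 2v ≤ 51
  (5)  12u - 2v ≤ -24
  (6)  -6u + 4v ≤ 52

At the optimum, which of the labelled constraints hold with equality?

Feasible corners and z = -7u + 5v:
  (0, 12) → z = 60
  (0, 13) → z = 65
  (2/9, 40/3) → z = 586/9

The maximum is at (2/9, 40/3). Substituting into each constraint, equality holds for (5) and (6); the remaining constraints have slack.

(5) and (6)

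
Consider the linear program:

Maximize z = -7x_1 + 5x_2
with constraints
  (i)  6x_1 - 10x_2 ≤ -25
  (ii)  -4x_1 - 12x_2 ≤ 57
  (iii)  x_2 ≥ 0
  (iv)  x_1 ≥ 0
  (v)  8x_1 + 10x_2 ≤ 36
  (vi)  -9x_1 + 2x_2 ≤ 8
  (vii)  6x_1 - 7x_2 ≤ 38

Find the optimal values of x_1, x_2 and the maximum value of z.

Extreme points and z = -7x_1 + 5x_2:
  (0, 5/2) → z = 25/2
  (11/14, 104/35) → z = 131/14
  (0, 18/5) → z = 18

At the optimal vertex, x_1 = 0 and 8x_1 + 10x_2 = 36.
Solving simultaneously gives x_1 = 0, x_2 = 18/5.

x_1 = 0, x_2 = 18/5, maximum z = 18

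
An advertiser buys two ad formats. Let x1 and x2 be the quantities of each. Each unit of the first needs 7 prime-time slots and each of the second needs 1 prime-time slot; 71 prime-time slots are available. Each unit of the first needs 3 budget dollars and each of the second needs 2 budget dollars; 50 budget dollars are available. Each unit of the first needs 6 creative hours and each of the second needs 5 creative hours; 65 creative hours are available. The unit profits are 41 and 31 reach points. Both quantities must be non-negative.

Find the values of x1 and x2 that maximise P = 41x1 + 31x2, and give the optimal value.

Corner points and P = 41x1 + 31x2:
  (0, 0) → P = 0
  (0, 13) → P = 403
  (71/7, 0) → P = 2911/7
  (10, 1) → P = 441

x1 = 10, x2 = 1, maximum P = 441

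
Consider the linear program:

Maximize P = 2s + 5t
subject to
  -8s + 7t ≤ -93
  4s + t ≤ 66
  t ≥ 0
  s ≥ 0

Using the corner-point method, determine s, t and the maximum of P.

s = 185/12, t = 13/3, maximum P = 105/2

Feasible corners and P = 2s + 5t:
  (185/12, 13/3) → P = 105/2
  (93/8, 0) → P = 93/4
  (33/2, 0) → P = 33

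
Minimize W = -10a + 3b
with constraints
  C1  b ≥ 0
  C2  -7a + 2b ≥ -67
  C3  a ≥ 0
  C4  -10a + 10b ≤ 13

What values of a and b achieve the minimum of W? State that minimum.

Corner points and W = -10a + 3b:
  (67/7, 0) → W = -670/7
  (0, 0) → W = 0
  (348/25, 761/50) → W = -4677/50
  (0, 13/10) → W = 39/10

The binding constraints are b = 0 and -7a + 2b = -67.
Solving simultaneously gives a = 67/7, b = 0.

a = 67/7, b = 0, minimum W = -670/7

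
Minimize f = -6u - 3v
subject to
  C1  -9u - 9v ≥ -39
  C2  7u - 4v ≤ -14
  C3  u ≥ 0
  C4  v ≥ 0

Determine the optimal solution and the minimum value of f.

u = 10/33, v = 133/33, minimum f = -153/11

Vertices and f = -6u - 3v:
  (10/33, 133/33) → f = -153/11
  (0, 13/3) → f = -13
  (0, 7/2) → f = -21/2

At the optimal vertex, -9u - 9v = -39 and 7u - 4v = -14.
Solving simultaneously gives u = 10/33, v = 133/33.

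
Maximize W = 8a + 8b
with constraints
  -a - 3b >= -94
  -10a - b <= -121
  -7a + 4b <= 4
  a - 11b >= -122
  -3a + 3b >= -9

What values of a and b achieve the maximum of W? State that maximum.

a = 31/2, b = 25/2, maximum W = 224

Extreme points and W = 8a + 8b:
  (403/37, 447/37) → W = 6800/37
  (124/11, 91/11) → W = 1720/11
  (31/2, 25/2) → W = 224

The optimum lies where a - 11b = -122 and -3a + 3b = -9.
Solving simultaneously gives a = 31/2, b = 25/2.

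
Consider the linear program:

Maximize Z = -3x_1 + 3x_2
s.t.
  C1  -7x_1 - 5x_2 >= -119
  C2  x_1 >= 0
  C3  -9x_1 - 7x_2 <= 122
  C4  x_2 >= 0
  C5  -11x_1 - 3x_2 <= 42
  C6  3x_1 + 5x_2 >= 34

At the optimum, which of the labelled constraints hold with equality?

C1 and C2

Feasible corners and Z = -3x_1 + 3x_2:
  (0, 119/5) → Z = 357/5
  (17, 0) → Z = -51
  (0, 34/5) → Z = 102/5
  (34/3, 0) → Z = -34

The maximum is at (0, 119/5). Substituting into each constraint, equality holds for C1 and C2; the remaining constraints have slack.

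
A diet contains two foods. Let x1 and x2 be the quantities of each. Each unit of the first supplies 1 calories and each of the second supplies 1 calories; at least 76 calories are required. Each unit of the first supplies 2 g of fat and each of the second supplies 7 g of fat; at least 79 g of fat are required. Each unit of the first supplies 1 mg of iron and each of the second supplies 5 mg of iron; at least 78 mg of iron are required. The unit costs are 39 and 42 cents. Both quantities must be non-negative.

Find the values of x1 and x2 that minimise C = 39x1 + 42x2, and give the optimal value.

Feasible corners and C = 39x1 + 42x2:
  (0, 76) → C = 3192
  (78, 0) → C = 3042
  (151/2, 1/2) → C = 5931/2
The feasible region is unbounded (it extends along (0, 1), (1, 0)), but C strictly increases along every unbounded feasible direction, so there is no improving ray and the minimum is attained at a vertex.

x1 = 151/2, x2 = 1/2, minimum C = 5931/2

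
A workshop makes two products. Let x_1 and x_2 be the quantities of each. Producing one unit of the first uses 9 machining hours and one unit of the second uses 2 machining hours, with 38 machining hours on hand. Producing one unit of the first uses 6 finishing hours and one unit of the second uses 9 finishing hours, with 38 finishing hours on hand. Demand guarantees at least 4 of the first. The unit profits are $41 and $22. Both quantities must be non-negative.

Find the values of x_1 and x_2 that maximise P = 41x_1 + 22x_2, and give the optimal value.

The optimum lies where 9x_1 + 2x_2 = 38 and x_1 = 4.
Solving simultaneously gives x_1 = 4, x_2 = 1.

x_1 = 4, x_2 = 1, maximum P = 186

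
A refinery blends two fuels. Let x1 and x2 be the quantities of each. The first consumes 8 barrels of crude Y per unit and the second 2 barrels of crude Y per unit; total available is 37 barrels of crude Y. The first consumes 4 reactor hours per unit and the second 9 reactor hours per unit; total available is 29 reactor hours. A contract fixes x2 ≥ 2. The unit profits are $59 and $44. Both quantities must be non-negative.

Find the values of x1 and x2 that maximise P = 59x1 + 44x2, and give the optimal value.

Vertices and P = 59x1 + 44x2:
  (0, 29/9) → P = 1276/9
  (0, 2) → P = 88
  (11/4, 2) → P = 1001/4

At the optimal vertex, 4x1 + 9x2 = 29 and x2 = 2.
Solving simultaneously gives x1 = 11/4, x2 = 2.

x1 = 11/4, x2 = 2, maximum P = 1001/4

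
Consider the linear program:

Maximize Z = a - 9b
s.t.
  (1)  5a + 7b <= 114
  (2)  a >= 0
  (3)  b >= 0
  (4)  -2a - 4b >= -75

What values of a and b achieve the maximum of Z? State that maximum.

a = 114/5, b = 0, maximum Z = 114/5

Vertices and Z = a - 9b:
  (0, 114/7) → Z = -1026/7
  (114/5, 0) → Z = 114/5
  (0, 0) → Z = 0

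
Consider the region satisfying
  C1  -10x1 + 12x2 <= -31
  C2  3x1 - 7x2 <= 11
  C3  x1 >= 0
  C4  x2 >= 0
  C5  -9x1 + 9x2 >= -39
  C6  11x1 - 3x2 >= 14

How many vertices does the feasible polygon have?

Pairwise boundary intersections that survive every other constraint:
  (31/10, 0)
  (21/2, 37/6)
  (11/3, 0)
  (29/6, 1/2)

4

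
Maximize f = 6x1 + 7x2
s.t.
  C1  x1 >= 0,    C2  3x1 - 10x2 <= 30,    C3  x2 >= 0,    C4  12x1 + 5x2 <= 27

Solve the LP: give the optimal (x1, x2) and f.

x1 = 0, x2 = 27/5, maximum f = 189/5

Corner points and f = 6x1 + 7x2:
  (0, 0) → f = 0
  (0, 27/5) → f = 189/5
  (9/4, 0) → f = 27/2

At the optimal vertex, x1 = 0 and 12x1 + 5x2 = 27.
Solving simultaneously gives x1 = 0, x2 = 27/5.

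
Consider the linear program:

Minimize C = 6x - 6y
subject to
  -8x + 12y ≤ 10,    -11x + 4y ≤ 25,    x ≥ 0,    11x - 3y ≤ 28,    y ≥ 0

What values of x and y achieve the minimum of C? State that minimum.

Feasible corners and C = 6x - 6y:
  (0, 5/6) → C = -5
  (61/18, 167/54) → C = 16/9
  (0, 0) → C = 0
  (28/11, 0) → C = 168/11

At the optimal vertex, -8x + 12y = 10 and x = 0.
Solving simultaneously gives x = 0, y = 5/6.

x = 0, y = 5/6, minimum C = -5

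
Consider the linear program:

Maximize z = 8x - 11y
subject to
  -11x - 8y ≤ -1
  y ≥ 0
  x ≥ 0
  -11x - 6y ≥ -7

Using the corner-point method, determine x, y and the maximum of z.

At the optimal vertex, y = 0 and -11x - 6y = -7.
Solving simultaneously gives x = 7/11, y = 0.

x = 7/11, y = 0, maximum z = 56/11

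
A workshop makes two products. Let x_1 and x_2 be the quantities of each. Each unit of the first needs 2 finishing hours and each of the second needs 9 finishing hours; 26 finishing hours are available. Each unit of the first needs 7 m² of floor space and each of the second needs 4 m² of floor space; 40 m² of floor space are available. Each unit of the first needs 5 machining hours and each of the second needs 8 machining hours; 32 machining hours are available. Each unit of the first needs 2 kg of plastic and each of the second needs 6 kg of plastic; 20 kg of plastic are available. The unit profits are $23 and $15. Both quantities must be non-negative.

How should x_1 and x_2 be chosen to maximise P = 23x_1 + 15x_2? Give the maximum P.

x_1 = 16/3, x_2 = 2/3, maximum P = 398/3

The binding constraints are 7x_1 + 4x_2 = 40 and 5x_1 + 8x_2 = 32.
Solving simultaneously gives x_1 = 16/3, x_2 = 2/3.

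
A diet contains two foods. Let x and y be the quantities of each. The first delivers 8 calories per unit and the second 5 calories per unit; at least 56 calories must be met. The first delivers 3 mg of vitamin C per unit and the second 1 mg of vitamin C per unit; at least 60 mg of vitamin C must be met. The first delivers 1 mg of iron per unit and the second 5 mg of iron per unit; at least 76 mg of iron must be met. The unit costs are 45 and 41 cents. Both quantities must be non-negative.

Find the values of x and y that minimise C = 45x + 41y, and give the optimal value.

Vertices and C = 45x + 41y:
  (0, 60) → C = 2460
  (76, 0) → C = 3420
  (16, 12) → C = 1212
The feasible region is unbounded (it extends along (0, 1), (1, 0)), but C strictly increases along every unbounded feasible direction, so there is no improving ray and the minimum is attained at a vertex.

The binding constraints are 3x + y = 60 and x + 5y = 76.
Solving simultaneously gives x = 16, y = 12.

x = 16, y = 12, minimum C = 1212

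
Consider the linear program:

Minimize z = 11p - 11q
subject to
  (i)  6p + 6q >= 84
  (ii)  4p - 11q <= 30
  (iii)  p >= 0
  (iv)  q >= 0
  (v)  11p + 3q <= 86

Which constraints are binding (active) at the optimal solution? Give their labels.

(iii) and (v)

Corner points and z = 11p - 11q:
  (0, 14) → z = -154
  (11/2, 17/2) → z = -33
  (0, 86/3) → z = -946/3

The minimum is at (0, 86/3). Substituting into each constraint, equality holds for (iii) and (v); the remaining constraints have slack.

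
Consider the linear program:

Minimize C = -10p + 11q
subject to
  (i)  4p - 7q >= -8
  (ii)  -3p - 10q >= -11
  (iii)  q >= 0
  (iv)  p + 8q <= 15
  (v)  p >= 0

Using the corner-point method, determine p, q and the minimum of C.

p = 11/3, q = 0, minimum C = -110/3

Corner points and C = -10p + 11q:
  (11/3, 0) → C = -110/3
  (0, 11/10) → C = 121/10
  (0, 0) → C = 0

At the optimal vertex, -3p - 10q = -11 and q = 0.
Solving simultaneously gives p = 11/3, q = 0.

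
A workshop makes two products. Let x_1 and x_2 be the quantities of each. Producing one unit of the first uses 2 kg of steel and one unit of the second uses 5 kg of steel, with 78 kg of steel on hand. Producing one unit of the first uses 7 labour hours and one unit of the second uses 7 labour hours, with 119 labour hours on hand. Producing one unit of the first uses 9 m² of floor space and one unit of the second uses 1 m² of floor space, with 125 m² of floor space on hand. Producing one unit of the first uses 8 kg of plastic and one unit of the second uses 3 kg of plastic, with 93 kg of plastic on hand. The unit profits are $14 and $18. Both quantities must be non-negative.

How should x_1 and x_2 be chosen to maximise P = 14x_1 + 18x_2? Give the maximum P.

x_1 = 7/3, x_2 = 44/3, maximum P = 890/3

Corner points and P = 14x_1 + 18x_2:
  (0, 0) → P = 0
  (0, 78/5) → P = 1404/5
  (93/8, 0) → P = 651/4
  (7/3, 44/3) → P = 890/3
  (42/5, 43/5) → P = 1362/5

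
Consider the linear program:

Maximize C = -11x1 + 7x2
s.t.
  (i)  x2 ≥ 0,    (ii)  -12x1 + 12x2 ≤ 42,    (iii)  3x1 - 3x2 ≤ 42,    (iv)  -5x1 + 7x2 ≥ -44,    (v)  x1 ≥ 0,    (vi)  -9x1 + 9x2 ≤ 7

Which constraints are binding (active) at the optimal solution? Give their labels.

(v) and (vi)

Vertices and C = -11x1 + 7x2:
  (44/5, 0) → C = -484/5
  (0, 0) → C = 0
  (27, 13) → C = -206
  (0, 7/9) → C = 49/9
The feasible region is unbounded (it extends along (1, 1)), but C strictly decreases along every unbounded feasible direction, so there is no improving ray and the maximum is attained at a vertex.

The maximum is at (0, 7/9). Substituting into each constraint, equality holds for (v) and (vi); the remaining constraints have slack.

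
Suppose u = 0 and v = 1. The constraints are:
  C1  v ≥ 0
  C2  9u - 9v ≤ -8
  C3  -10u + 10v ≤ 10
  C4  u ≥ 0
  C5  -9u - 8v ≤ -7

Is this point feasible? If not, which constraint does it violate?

feasible

C1: 1 ≥ 0 ✓
C2: -9 ≤ -8 ✓
C3: 10 ≤ 10 ✓
C4: 0 ≥ 0 ✓
C5: -8 ≤ -7 ✓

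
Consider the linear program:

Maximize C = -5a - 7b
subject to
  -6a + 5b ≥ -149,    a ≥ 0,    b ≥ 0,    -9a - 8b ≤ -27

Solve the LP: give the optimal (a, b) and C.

The feasible region is unbounded (it extends along (0, 1), (5, 6)), but C strictly decreases along every unbounded feasible direction, so there is no improving ray and the maximum is attained at a vertex.

At the optimal vertex, b = 0 and -9a - 8b = -27.
Solving simultaneously gives a = 3, b = 0.

a = 3, b = 0, maximum C = -15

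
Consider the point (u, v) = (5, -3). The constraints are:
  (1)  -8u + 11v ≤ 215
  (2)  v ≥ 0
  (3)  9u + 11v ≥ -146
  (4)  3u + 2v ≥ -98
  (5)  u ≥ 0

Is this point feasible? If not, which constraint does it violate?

Constraint (2): v = -3, which is not ≥ 0. All other constraints are satisfied.

not feasible — violates (2)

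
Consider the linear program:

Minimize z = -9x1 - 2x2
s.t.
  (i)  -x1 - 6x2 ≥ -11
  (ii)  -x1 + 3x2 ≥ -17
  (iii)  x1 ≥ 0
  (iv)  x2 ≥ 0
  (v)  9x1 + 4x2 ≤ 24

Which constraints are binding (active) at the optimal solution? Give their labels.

Vertices and z = -9x1 - 2x2:
  (0, 11/6) → z = -11/3
  (2, 3/2) → z = -21
  (0, 0) → z = 0
  (8/3, 0) → z = -24

The minimum is at (8/3, 0). Substituting into each constraint, equality holds for (iv) and (v); the remaining constraints have slack.

(iv) and (v)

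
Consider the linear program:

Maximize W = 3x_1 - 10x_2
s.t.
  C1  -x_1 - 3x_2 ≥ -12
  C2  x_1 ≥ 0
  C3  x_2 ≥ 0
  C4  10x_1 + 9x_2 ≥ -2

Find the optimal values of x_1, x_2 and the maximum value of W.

At the optimal vertex, -x_1 - 3x_2 = -12 and x_2 = 0.
Solving simultaneously gives x_1 = 12, x_2 = 0.

x_1 = 12, x_2 = 0, maximum W = 36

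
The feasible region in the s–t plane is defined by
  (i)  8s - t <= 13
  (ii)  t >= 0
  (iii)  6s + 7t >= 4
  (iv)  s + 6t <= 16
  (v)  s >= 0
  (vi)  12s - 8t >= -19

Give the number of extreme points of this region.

6

Intersecting each pair of boundary lines and keeping only the points that satisfy every inequality leaves:
  (13/8, 0)
  (94/49, 115/49)
  (2/3, 0)
  (0, 4/7)
  (7/40, 211/80)
  (0, 19/8)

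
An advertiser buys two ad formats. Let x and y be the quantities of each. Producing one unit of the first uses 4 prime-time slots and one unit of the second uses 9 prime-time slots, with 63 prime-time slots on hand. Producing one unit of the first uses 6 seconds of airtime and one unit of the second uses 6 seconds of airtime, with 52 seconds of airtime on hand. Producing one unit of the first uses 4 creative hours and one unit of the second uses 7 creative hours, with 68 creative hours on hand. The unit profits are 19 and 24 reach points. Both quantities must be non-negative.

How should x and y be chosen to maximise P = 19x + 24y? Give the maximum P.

Feasible corners and P = 19x + 24y:
  (0, 0) → P = 0
  (0, 7) → P = 168
  (26/3, 0) → P = 494/3
  (3, 17/3) → P = 193

x = 3, y = 17/3, maximum P = 193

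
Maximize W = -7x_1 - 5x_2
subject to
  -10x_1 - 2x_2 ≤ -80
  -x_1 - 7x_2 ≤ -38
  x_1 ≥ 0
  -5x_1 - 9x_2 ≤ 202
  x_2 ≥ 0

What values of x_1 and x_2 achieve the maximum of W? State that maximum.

The feasible region is unbounded (it extends along (0, 1), (1, 0)), but W strictly decreases along every unbounded feasible direction, so there is no improving ray and the maximum is attained at a vertex.

x_1 = 121/17, x_2 = 75/17, maximum W = -1222/17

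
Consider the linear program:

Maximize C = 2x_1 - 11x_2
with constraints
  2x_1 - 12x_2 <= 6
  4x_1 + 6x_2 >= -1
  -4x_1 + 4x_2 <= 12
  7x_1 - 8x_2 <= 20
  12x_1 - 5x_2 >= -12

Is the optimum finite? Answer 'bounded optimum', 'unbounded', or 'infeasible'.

Extreme points and C = 2x_1 - 11x_2:
  (2/5, -13/30) → C = 167/30
  (48/17, -1/34) → C = 203/34
  (-77/92, 9/23) → C = -275/46
  (3/7, 24/7) → C = -258/7
The feasible region has finitely many vertices and no improving ray; the maximum is 203/34 at (48/17, -1/34).

bounded optimum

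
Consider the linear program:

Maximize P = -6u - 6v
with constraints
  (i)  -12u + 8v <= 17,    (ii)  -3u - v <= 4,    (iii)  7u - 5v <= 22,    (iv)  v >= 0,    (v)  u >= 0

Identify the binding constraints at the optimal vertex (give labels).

Vertices and P = -6u - 6v:
  (0, 17/8) → P = -51/4
  (22/7, 0) → P = -132/7
  (0, 0) → P = 0
The feasible region is unbounded (it extends along (5, 7), (2, 3)), but P strictly decreases along every unbounded feasible direction, so there is no improving ray and the maximum is attained at a vertex.

The maximum is at (0, 0). Substituting into each constraint, equality holds for (iv) and (v); the remaining constraints have slack.

(iv) and (v)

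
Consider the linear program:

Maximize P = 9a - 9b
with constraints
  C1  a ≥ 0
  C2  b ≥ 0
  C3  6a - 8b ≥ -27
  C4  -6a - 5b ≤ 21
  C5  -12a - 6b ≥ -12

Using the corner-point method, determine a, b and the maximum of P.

Extreme points and P = 9a - 9b:
  (0, 0) → P = 0
  (0, 2) → P = -18
  (1, 0) → P = 9

a = 1, b = 0, maximum P = 9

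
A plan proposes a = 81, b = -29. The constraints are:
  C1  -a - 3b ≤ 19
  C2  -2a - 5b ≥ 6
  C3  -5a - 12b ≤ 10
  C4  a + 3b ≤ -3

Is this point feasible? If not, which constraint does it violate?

Constraint C2: -2a - 5b = -17, which is not ≥ 6. All other constraints are satisfied.

not feasible — violates C2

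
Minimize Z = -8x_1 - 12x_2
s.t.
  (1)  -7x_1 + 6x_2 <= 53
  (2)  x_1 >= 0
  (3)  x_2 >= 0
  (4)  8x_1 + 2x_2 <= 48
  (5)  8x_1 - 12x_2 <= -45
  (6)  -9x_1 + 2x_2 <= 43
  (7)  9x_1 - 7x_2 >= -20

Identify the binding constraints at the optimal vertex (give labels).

Corner points and Z = -8x_1 - 12x_2:
  (243/56, 93/14) → Z = -801/7
  (4, 8) → Z = -128
  (75/52, 245/52) → Z = -885/13

The minimum is at (4, 8). Substituting into each constraint, equality holds for (4) and (7); the remaining constraints have slack.

(4) and (7)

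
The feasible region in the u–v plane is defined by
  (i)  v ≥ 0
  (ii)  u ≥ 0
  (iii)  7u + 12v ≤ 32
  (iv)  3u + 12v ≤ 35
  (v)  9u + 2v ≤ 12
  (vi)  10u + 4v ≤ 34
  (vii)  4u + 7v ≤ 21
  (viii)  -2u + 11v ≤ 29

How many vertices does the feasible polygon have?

The feasible vertices (each the meet of two boundaries and inside every other half-plane) are:
  (0, 0)
  (4/3, 0)
  (0, 29/11)
  (40/47, 102/47)
  (4/101, 267/101)

5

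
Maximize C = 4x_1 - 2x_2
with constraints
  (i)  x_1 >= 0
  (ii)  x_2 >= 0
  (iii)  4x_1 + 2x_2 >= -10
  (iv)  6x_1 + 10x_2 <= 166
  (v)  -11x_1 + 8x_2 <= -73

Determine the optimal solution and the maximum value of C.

Corner points and C = 4x_1 - 2x_2:
  (83/3, 0) → C = 332/3
  (73/11, 0) → C = 292/11
  (1029/79, 694/79) → C = 2728/79

At the optimal vertex, x_2 = 0 and 6x_1 + 10x_2 = 166.
Solving simultaneously gives x_1 = 83/3, x_2 = 0.

x_1 = 83/3, x_2 = 0, maximum C = 332/3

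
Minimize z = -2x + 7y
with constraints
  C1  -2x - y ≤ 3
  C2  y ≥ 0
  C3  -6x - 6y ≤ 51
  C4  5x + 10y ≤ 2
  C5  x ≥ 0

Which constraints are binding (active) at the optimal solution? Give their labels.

C2 and C4

Feasible corners and z = -2x + 7y:
  (2/5, 0) → z = -4/5
  (0, 0) → z = 0
  (0, 1/5) → z = 7/5

The minimum is at (2/5, 0). Substituting into each constraint, equality holds for C2 and C4; the remaining constraints have slack.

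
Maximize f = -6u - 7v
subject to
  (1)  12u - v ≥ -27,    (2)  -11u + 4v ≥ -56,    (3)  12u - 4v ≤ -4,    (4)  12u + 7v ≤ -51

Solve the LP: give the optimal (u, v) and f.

u = -26/9, v = -23/3, maximum f = 71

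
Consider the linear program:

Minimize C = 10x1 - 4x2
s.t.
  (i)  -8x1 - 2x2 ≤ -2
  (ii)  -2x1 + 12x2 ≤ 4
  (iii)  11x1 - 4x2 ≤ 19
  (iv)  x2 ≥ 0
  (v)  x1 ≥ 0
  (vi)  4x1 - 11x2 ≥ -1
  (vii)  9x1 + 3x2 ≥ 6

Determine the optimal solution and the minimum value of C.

x1 = 21/37, x2 = 11/37, minimum C = 166/37

Corner points and C = 10x1 - 4x2:
  (61/31, 41/62) → C = 528/31
  (16/13, 7/13) → C = 132/13
  (19/11, 0) → C = 190/11
  (2/3, 0) → C = 20/3
  (21/37, 11/37) → C = 166/37

The binding constraints are 4x1 - 11x2 = -1 and 9x1 + 3x2 = 6.
Solving simultaneously gives x1 = 21/37, x2 = 11/37.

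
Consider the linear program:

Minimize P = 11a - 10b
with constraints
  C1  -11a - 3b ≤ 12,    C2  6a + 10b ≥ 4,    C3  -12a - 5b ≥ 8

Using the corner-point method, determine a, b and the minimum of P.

a = -36/19, b = 56/19, minimum P = -956/19

Extreme points and P = 11a - 10b:
  (-33/23, 29/23) → P = -653/23
  (-36/19, 56/19) → P = -956/19
  (-10/9, 16/15) → P = -206/9

The optimum lies where -11a - 3b = 12 and -12a - 5b = 8.
Solving simultaneously gives a = -36/19, b = 56/19.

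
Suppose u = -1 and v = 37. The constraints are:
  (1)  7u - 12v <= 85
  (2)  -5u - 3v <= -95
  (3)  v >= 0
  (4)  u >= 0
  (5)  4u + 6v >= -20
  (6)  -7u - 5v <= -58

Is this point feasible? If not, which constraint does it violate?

Constraint (4): u = -1, which is not ≥ 0. All other constraints are satisfied.

not feasible — violates (4)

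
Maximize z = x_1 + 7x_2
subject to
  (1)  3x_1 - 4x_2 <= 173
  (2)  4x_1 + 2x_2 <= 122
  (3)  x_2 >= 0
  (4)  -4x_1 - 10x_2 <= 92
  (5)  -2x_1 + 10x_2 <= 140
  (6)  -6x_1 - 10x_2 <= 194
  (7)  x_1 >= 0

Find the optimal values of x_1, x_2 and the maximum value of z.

x_1 = 235/11, x_2 = 201/11, maximum z = 1642/11

Extreme points and z = x_1 + 7x_2:
  (61/2, 0) → z = 61/2
  (235/11, 201/11) → z = 1642/11
  (0, 0) → z = 0
  (0, 14) → z = 98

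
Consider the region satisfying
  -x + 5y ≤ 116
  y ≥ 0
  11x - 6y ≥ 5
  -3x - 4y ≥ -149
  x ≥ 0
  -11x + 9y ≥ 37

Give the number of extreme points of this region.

The feasible vertices (each the meet of two boundaries and inside every other half-plane) are:
  (103/7, 183/7)
  (281/19, 497/19)
  (89/11, 14)
  (1193/71, 1750/71)

4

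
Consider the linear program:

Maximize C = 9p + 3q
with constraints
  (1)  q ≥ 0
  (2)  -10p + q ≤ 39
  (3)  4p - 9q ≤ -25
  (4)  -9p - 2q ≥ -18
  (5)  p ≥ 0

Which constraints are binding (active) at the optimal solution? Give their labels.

(4) and (5)

Corner points and C = 9p + 3q:
  (112/89, 297/89) → C = 1899/89
  (0, 25/9) → C = 25/3
  (0, 9) → C = 27

The maximum is at (0, 9). Substituting into each constraint, equality holds for (4) and (5); the remaining constraints have slack.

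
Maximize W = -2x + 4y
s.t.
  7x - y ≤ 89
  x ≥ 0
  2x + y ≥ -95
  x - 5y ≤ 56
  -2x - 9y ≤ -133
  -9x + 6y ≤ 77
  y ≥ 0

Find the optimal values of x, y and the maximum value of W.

The binding constraints are 7x - y = 89 and -9x + 6y = 77.
Solving simultaneously gives x = 611/33, y = 1340/33.

x = 611/33, y = 1340/33, maximum W = 4138/33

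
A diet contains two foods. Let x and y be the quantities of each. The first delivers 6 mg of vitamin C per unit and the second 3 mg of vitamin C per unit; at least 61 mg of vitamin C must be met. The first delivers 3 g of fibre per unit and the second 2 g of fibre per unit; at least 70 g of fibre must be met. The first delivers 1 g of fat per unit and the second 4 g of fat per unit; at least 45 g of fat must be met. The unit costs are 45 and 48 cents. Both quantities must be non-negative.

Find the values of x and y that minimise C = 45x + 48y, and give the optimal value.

x = 19, y = 13/2, minimum C = 1167

Vertices and C = 45x + 48y:
  (0, 35) → C = 1680
  (45, 0) → C = 2025
  (19, 13/2) → C = 1167
The feasible region is unbounded (it extends along (0, 1), (1, 0)), but C strictly increases along every unbounded feasible direction, so there is no improving ray and the minimum is attained at a vertex.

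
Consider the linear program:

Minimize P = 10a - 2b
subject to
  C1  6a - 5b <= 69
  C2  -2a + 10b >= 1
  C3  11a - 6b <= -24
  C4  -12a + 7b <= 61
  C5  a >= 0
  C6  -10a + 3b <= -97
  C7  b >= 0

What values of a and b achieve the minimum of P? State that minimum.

Vertices and P = 10a - 2b:
  (198/5, 383/5) → P = 1214/5
  (218/9, 1307/27) → P = 3926/27
  (431/17, 887/17) → P = 2536/17

The optimum lies where 11a - 6b = -24 and -10a + 3b = -97.
Solving simultaneously gives a = 218/9, b = 1307/27.

a = 218/9, b = 1307/27, minimum P = 3926/27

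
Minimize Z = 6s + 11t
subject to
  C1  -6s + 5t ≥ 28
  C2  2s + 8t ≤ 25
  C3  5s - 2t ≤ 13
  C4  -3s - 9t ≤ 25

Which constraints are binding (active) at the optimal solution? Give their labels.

C2 and C4

Corner points and Z = 6s + 11t:
  (-99/58, 103/29) → Z = 836/29
  (-377/69, -22/23) → Z = -996/23
  (-425/6, 125/6) → Z = -1175/6

The minimum is at (-425/6, 125/6). Substituting into each constraint, equality holds for C2 and C4; the remaining constraints have slack.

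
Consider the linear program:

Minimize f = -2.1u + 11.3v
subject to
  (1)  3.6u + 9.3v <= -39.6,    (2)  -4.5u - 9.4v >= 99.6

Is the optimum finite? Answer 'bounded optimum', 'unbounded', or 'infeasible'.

unbounded

From the feasible point (-6156/89, 2004/89), moving in the direction (9.4, -4.5) keeps every constraint satisfied while f decreases without bound.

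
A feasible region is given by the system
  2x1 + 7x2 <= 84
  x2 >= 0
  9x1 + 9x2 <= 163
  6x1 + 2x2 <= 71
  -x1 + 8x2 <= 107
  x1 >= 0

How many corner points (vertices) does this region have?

5

The feasible vertices (each the meet of two boundaries and inside every other half-plane) are:
  (77/9, 86/9)
  (0, 12)
  (71/6, 0)
  (0, 0)
  (313/36, 113/12)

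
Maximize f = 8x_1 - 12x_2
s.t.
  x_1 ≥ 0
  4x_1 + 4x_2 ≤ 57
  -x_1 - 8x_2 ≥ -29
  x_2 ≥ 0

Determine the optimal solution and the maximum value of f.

x_1 = 57/4, x_2 = 0, maximum f = 114

Feasible corners and f = 8x_1 - 12x_2:
  (0, 29/8) → f = -87/2
  (0, 0) → f = 0
  (85/7, 59/28) → f = 503/7
  (57/4, 0) → f = 114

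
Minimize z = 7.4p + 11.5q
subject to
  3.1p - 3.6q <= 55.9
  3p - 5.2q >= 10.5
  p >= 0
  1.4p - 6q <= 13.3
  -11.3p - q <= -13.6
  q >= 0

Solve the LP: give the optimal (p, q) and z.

p = 3.5, q = 0, minimum z = 25.9

Extreme points and z = 7.4p + 11.5q:
  (6322/133, 13515/532) → z = 3425537/5320
  (2396/113, 3703/1356) → z = 2553493/13560
  (7/2, 0) → z = 259/10
  (19/2, 0) → z = 703/10

The optimum lies where 3p - 5.2q = 10.5 and q = 0.
Solving simultaneously gives p = 7/2, q = 0.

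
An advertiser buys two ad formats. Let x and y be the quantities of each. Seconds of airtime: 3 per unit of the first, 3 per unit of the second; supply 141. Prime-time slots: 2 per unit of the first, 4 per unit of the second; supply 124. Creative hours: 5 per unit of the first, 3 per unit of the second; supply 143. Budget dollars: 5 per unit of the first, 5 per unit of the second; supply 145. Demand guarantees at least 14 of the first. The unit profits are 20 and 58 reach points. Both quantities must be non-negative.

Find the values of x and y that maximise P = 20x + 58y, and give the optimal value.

Feasible corners and P = 20x + 58y:
  (143/5, 0) → P = 572
  (14, 0) → P = 280
  (28, 1) → P = 618
  (14, 15) → P = 1150

At the optimal vertex, 5x + 5y = 145 and x = 14.
Solving simultaneously gives x = 14, y = 15.

x = 14, y = 15, maximum P = 1150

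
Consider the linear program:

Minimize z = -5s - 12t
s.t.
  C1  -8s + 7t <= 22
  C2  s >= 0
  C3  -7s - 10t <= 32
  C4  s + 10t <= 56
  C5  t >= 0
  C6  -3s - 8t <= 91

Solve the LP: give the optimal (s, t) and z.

s = 56, t = 0, minimum z = -280

Vertices and z = -5s - 12t:
  (0, 22/7) → z = -264/7
  (172/87, 470/87) → z = -6500/87
  (0, 0) → z = 0
  (56, 0) → z = -280

The optimum lies where s + 10t = 56 and t = 0.
Solving simultaneously gives s = 56, t = 0.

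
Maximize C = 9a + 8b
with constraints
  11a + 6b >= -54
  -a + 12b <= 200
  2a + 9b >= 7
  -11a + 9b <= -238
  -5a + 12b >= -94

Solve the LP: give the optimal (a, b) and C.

At the optimal vertex, -a + 12b = 200 and -5a + 12b = -94.
Solving simultaneously gives a = 147/2, b = 547/24.

a = 147/2, b = 547/24, maximum C = 5063/6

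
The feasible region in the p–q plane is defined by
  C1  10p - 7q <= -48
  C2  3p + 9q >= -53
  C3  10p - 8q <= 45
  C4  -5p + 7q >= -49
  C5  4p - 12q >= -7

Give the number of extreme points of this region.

Intersecting each pair of boundary lines and keeping only the points that satisfy every inequality leaves:
  (-803/111, -386/111)
  (-527/92, -61/46)
  (-233/24, -191/72)

3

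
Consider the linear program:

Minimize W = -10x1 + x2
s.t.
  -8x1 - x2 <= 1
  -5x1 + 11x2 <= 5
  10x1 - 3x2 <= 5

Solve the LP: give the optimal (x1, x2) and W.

Extreme points and W = -10x1 + x2:
  (-16/93, 35/93) → W = 65/31
  (1/17, -25/17) → W = -35/17
  (14/19, 15/19) → W = -125/19

The binding constraints are -5x1 + 11x2 = 5 and 10x1 - 3x2 = 5.
Solving simultaneously gives x1 = 14/19, x2 = 15/19.

x1 = 14/19, x2 = 15/19, minimum W = -125/19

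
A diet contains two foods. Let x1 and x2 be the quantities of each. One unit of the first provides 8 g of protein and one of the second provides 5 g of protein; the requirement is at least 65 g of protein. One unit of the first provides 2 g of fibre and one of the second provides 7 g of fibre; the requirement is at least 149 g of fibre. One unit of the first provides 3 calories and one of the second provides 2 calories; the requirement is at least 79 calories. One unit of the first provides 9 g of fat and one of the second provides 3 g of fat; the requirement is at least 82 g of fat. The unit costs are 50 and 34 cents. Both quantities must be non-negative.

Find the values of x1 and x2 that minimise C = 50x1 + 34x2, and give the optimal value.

x1 = 15, x2 = 17, minimum C = 1328

Vertices and C = 50x1 + 34x2:
  (0, 79/2) → C = 1343
  (149/2, 0) → C = 3725
  (15, 17) → C = 1328
The feasible region is unbounded (it extends along (0, 1), (1, 0)), but C strictly increases along every unbounded feasible direction, so there is no improving ray and the minimum is attained at a vertex.

The optimum lies where 2x1 + 7x2 = 149 and 3x1 + 2x2 = 79.
Solving simultaneously gives x1 = 15, x2 = 17.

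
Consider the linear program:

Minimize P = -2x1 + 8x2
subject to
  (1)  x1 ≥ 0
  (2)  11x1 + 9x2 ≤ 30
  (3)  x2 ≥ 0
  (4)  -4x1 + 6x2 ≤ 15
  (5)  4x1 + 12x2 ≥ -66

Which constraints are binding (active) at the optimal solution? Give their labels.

(2) and (3)

Feasible corners and P = -2x1 + 8x2:
  (0, 0) → P = 0
  (0, 5/2) → P = 20
  (30/11, 0) → P = -60/11
  (15/34, 95/34) → P = 365/17

The minimum is at (30/11, 0). Substituting into each constraint, equality holds for (2) and (3); the remaining constraints have slack.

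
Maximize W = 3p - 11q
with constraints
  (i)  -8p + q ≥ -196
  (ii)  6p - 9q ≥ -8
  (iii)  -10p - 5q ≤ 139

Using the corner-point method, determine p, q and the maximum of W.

p = 841/50, q = -1536/25, maximum W = 7263/10

Vertices and W = 3p - 11q:
  (886/33, 620/33) → W = -4162/33
  (841/50, -1536/25) → W = 7263/10
  (-1291/120, -377/60) → W = 4421/120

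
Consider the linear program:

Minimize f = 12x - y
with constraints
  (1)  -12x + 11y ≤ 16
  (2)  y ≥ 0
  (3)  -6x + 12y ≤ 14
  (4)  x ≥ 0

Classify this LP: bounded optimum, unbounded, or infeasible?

Extreme points and f = 12x - y:
  (0, 0) → f = 0
  (0, 7/6) → f = -7/6
The feasible region has finitely many vertices and no improving ray; the minimum is -7/6 at (0, 7/6).

bounded optimum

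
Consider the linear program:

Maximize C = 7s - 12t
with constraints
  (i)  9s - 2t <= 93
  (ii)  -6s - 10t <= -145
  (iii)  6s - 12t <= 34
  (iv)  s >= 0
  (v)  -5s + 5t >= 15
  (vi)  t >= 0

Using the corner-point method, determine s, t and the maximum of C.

Feasible corners and C = 7s - 12t:
  (99/7, 120/7) → C = -747/7
  (0, 29/2) → C = -174
  (115/16, 163/16) → C = -1151/16
The feasible region is unbounded (it extends along (0, 1), (2, 9)), but C strictly decreases along every unbounded feasible direction, so there is no improving ray and the maximum is attained at a vertex.

At the optimal vertex, -6s - 10t = -145 and -5s + 5t = 15.
Solving simultaneously gives s = 115/16, t = 163/16.

s = 115/16, t = 163/16, maximum C = -1151/16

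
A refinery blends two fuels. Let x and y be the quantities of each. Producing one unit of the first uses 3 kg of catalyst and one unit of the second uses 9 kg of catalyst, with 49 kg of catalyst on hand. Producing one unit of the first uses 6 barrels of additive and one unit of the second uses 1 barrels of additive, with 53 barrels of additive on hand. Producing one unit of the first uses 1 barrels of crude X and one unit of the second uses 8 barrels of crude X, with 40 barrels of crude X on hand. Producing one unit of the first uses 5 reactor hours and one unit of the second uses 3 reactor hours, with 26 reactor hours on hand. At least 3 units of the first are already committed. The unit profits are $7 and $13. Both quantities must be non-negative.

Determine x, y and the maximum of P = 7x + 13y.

x = 3, y = 11/3, maximum P = 206/3

Extreme points and P = 7x + 13y:
  (26/5, 0) → P = 182/5
  (3, 0) → P = 21
  (3, 11/3) → P = 206/3

At the optimal vertex, 5x + 3y = 26 and x = 3.
Solving simultaneously gives x = 3, y = 11/3.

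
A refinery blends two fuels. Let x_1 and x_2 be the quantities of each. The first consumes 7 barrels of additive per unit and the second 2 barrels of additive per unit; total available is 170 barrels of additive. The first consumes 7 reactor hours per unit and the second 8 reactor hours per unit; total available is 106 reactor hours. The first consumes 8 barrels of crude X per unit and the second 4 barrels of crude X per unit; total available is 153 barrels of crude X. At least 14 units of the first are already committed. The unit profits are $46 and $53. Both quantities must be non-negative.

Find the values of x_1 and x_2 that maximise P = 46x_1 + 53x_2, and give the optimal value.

Vertices and P = 46x_1 + 53x_2:
  (106/7, 0) → P = 4876/7
  (14, 0) → P = 644
  (14, 1) → P = 697

x_1 = 14, x_2 = 1, maximum P = 697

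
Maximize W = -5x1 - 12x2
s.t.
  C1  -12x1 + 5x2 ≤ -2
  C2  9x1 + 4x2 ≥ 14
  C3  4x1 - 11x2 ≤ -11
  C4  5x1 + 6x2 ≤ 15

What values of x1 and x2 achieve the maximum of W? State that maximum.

x1 = 22/23, x2 = 31/23, maximum W = -482/23

Extreme points and W = -5x1 - 12x2:
  (26/31, 50/31) → W = -730/31
  (87/97, 170/97) → W = -2475/97
  (22/23, 31/23) → W = -482/23
  (99/79, 115/79) → W = -1875/79

At the optimal vertex, 9x1 + 4x2 = 14 and 4x1 - 11x2 = -11.
Solving simultaneously gives x1 = 22/23, x2 = 31/23.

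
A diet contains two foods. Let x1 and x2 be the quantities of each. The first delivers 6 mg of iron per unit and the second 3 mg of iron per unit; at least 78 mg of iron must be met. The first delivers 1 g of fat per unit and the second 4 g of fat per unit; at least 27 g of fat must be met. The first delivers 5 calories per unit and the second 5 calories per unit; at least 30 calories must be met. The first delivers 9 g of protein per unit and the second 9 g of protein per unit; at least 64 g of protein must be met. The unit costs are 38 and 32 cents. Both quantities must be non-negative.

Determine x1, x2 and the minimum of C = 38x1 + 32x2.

x1 = 11, x2 = 4, minimum C = 546

Corner points and C = 38x1 + 32x2:
  (0, 26) → C = 832
  (27, 0) → C = 1026
  (11, 4) → C = 546
The feasible region is unbounded (it extends along (0, 1), (1, 0)), but C strictly increases along every unbounded feasible direction, so there is no improving ray and the minimum is attained at a vertex.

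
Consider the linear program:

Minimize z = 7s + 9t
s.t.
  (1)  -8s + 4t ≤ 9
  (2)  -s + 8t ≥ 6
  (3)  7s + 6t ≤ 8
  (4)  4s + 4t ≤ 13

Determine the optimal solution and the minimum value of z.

s = -4/5, t = 13/20, minimum z = 1/4

Vertices and z = 7s + 9t:
  (-4/5, 13/20) → z = 1/4
  (-11/38, 127/76) → z = 989/76
  (14/31, 25/31) → z = 323/31

The binding constraints are -8s + 4t = 9 and -s + 8t = 6.
Solving simultaneously gives s = -4/5, t = 13/20.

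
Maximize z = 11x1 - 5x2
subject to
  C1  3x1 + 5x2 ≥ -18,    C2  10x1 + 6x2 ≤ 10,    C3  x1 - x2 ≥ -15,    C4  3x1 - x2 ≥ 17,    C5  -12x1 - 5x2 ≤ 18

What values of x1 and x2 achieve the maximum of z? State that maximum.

Vertices and z = 11x1 - 5x2:
  (79/16, -105/16) → z = 697/8
  (67/18, -35/6) → z = 631/9
  (4, -5) → z = 69

x1 = 79/16, x2 = -105/16, maximum z = 697/8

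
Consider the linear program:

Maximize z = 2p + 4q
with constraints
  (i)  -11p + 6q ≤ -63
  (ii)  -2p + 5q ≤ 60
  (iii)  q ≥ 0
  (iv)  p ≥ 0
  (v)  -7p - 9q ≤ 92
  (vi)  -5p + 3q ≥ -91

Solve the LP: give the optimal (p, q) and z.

Corner points and z = 2p + 4q:
  (675/43, 786/43) → z = 4494/43
  (63/11, 0) → z = 126/11
  (635/19, 482/19) → z = 3198/19
  (91/5, 0) → z = 182/5

p = 635/19, q = 482/19, maximum z = 3198/19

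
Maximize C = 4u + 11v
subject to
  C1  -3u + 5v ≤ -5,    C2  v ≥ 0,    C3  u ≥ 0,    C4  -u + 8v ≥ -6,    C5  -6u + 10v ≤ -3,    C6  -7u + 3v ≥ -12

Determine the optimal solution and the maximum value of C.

Feasible corners and C = 4u + 11v:
  (5/3, 0) → C = 20/3
  (45/26, 1/26) → C = 191/26
  (12/7, 0) → C = 48/7

The binding constraints are -3u + 5v = -5 and -7u + 3v = -12.
Solving simultaneously gives u = 45/26, v = 1/26.

u = 45/26, v = 1/26, maximum C = 191/26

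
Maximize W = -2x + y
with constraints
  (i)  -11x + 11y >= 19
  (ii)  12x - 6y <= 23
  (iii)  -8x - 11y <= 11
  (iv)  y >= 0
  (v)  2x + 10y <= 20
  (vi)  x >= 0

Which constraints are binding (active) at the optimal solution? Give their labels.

(v) and (vi)

Vertices and W = -2x + y:
  (5/22, 43/22) → W = 3/2
  (0, 19/11) → W = 19/11
  (0, 2) → W = 2

The maximum is at (0, 2). Substituting into each constraint, equality holds for (v) and (vi); the remaining constraints have slack.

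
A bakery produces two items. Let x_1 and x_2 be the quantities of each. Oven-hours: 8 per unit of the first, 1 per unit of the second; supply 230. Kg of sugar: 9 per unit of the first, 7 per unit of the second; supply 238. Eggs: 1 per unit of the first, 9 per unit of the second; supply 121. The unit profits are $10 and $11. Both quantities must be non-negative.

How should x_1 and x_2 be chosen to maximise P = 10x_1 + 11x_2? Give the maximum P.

x_1 = 35/2, x_2 = 23/2, maximum P = 603/2

Extreme points and P = 10x_1 + 11x_2:
  (0, 0) → P = 0
  (0, 121/9) → P = 1331/9
  (238/9, 0) → P = 2380/9
  (35/2, 23/2) → P = 603/2

At the optimal vertex, 9x_1 + 7x_2 = 238 and x_1 + 9x_2 = 121.
Solving simultaneously gives x_1 = 35/2, x_2 = 23/2.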